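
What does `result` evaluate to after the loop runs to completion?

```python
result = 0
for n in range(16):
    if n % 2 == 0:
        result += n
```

Let's trace through this code step by step.

Initialize: result = 0
Entering loop: for n in range(16):
After iteration 1: n = 0, result = 0
After iteration 2: n = 1, result = 0
After iteration 3: n = 2, result = 2
After iteration 4: n = 3, result = 2
After iteration 5: n = 4, result = 6
After iteration 6: n = 5, result = 6
After iteration 7: n = 6, result = 12
After iteration 8: n = 7, result = 12
After iteration 9: n = 8, result = 20
After iteration 10: n = 9, result = 20
After iteration 11: n = 10, result = 30
After iteration 12: n = 11, result = 30
After iteration 13: n = 12, result = 42
After iteration 14: n = 13, result = 42
After iteration 15: n = 14, result = 56
After iteration 16: n = 15, result = 56
Loop ends.

Final answer: 56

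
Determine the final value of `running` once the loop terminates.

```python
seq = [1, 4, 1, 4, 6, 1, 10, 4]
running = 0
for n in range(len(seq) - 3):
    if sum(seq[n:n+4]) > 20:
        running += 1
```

Let's trace through this code step by step.

Initialize: seq = [1, 4, 1, 4, 6, 1, 10, 4]
Initialize: running = 0
Entering loop: for n in range(len(seq) - 3):
After iteration 1: n = 0, running = 0
After iteration 2: n = 1, running = 0
After iteration 3: n = 2, running = 0
After iteration 4: n = 3, running = 1
After iteration 5: n = 4, running = 2
Loop ends.

Final answer: 2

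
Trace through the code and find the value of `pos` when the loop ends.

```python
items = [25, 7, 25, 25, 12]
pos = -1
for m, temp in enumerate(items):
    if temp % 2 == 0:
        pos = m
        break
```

Let's trace through this code step by step.

Initialize: items = [25, 7, 25, 25, 12]
Initialize: pos = -1
Entering loop: for m, temp in enumerate(items):
After iteration 1: m = 0, temp = 25, pos = -1
After iteration 2: m = 1, temp = 7, pos = -1
After iteration 3: m = 2, temp = 25, pos = -1
After iteration 4: m = 3, temp = 25, pos = -1
After iteration 5: m = 4, temp = 12, pos = 4
Loop ends.

Final answer: 4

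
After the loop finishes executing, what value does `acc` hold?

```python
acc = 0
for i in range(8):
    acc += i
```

Let's trace through this code step by step.

Initialize: acc = 0
Entering loop: for i in range(8):
After iteration 1: i = 0, acc = 0
After iteration 2: i = 1, acc = 1
After iteration 3: i = 2, acc = 3
After iteration 4: i = 3, acc = 6
After iteration 5: i = 4, acc = 10
After iteration 6: i = 5, acc = 15
After iteration 7: i = 6, acc = 21
After iteration 8: i = 7, acc = 28
Loop ends.

Final answer: 28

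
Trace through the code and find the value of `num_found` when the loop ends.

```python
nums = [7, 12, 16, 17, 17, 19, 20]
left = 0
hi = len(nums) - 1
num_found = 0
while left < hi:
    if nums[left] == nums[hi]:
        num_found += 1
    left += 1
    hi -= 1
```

Let's trace through this code step by step.

Initialize: nums = [7, 12, 16, 17, 17, 19, 20]
Initialize: left = 0
Initialize: hi = 6
Initialize: num_found = 0
Entering loop: while left < hi:
After iteration 1: left = 1, hi = 5, num_found = 0
After iteration 2: left = 2, hi = 4, num_found = 0
After iteration 3: left = 3, hi = 3, num_found = 0
Loop ends.

Final answer: 0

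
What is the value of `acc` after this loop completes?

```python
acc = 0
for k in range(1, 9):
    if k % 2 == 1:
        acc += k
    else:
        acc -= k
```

Let's trace through this code step by step.

Initialize: acc = 0
Entering loop: for k in range(1, 9):
After iteration 1: k = 1, acc = 1
After iteration 2: k = 2, acc = -1
After iteration 3: k = 3, acc = 2
After iteration 4: k = 4, acc = -2
After iteration 5: k = 5, acc = 3
After iteration 6: k = 6, acc = -3
After iteration 7: k = 7, acc = 4
After iteration 8: k = 8, acc = -4
Loop ends.

Final answer: -4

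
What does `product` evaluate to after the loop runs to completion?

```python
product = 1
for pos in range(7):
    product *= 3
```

Let's trace through this code step by step.

Initialize: product = 1
Entering loop: for pos in range(7):
After iteration 1: pos = 0, product = 3
After iteration 2: pos = 1, product = 9
After iteration 3: pos = 2, product = 27
After iteration 4: pos = 3, product = 81
After iteration 5: pos = 4, product = 243
After iteration 6: pos = 5, product = 729
After iteration 7: pos = 6, product = 2187
Loop ends.

Final answer: 2187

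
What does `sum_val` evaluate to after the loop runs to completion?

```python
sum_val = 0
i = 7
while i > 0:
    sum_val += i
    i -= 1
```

Let's trace through this code step by step.

Initialize: sum_val = 0
Initialize: i = 7
Entering loop: while i > 0:
After iteration 1: sum_val = 7, i = 6
After iteration 2: sum_val = 13, i = 5
After iteration 3: sum_val = 18, i = 4
After iteration 4: sum_val = 22, i = 3
After iteration 5: sum_val = 25, i = 2
After iteration 6: sum_val = 27, i = 1
After iteration 7: sum_val = 28, i = 0
Loop ends.

Final answer: 28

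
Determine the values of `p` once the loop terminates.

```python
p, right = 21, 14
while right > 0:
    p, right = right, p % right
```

Let's trace through this code step by step.

Initialize: p = 21
Initialize: right = 14
Entering loop: while right > 0:
After iteration 1: p = 14, right = 7
After iteration 2: p = 7, right = 0
Loop ends.

Final answer: 7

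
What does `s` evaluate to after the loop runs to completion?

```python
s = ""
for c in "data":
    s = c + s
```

Let's trace through this code step by step.

Initialize: s = ''
Entering loop: for c in "data":
After iteration 1: c = 'd', s = 'd'
After iteration 2: c = 'a', s = 'ad'
After iteration 3: c = 't', s = 'tad'
After iteration 4: c = 'a', s = 'atad'
Loop ends.

Final answer: 'atad'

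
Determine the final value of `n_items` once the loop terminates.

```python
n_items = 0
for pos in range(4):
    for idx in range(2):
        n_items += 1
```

Let's trace through this code step by step.

Initialize: n_items = 0
Entering loop: for pos in range(4):
After iteration 1: pos = 0, n_items = 2
After iteration 2: pos = 1, n_items = 4
After iteration 3: pos = 2, n_items = 6
After iteration 4: pos = 3, n_items = 8
Loop ends.

Final answer: 8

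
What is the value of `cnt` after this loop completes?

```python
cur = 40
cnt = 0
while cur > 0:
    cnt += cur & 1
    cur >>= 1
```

Let's trace through this code step by step.

Initialize: cur = 40
Initialize: cnt = 0
Entering loop: while cur > 0:
After iteration 1: cur = 20, cnt = 0
After iteration 2: cur = 10, cnt = 0
After iteration 3: cur = 5, cnt = 0
After iteration 4: cur = 2, cnt = 1
After iteration 5: cur = 1, cnt = 1
After iteration 6: cur = 0, cnt = 2
Loop ends.

Final answer: 2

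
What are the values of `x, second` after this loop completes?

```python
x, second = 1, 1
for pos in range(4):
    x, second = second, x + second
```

Let's trace through this code step by step.

Initialize: x = 1
Initialize: second = 1
Entering loop: for pos in range(4):
After iteration 1: pos = 0, x = 1, second = 2
After iteration 2: pos = 1, x = 2, second = 3
After iteration 3: pos = 2, x = 3, second = 5
After iteration 4: pos = 3, x = 5, second = 8
Loop ends.

Final answer: 5, 8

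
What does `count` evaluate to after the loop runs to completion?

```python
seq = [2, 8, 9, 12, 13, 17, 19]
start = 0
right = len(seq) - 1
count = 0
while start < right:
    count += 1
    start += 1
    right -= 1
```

Let's trace through this code step by step.

Initialize: seq = [2, 8, 9, 12, 13, 17, 19]
Initialize: start = 0
Initialize: right = 6
Initialize: count = 0
Entering loop: while start < right:
After iteration 1: start = 1, right = 5, count = 1
After iteration 2: start = 2, right = 4, count = 2
After iteration 3: start = 3, right = 3, count = 3
Loop ends.

Final answer: 3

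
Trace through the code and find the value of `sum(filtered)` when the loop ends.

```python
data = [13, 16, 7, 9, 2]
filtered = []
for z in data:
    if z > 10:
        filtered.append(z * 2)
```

Let's trace through this code step by step.

Initialize: data = [13, 16, 7, 9, 2]
Initialize: filtered = []
Entering loop: for z in data:
After iteration 1: z = 13, filtered = [26]
After iteration 2: z = 16, filtered = [26, 32]
After iteration 3: z = 7, filtered = [26, 32]
After iteration 4: z = 9, filtered = [26, 32]
After iteration 5: z = 2, filtered = [26, 32]
Loop ends.
sum(filtered) = 58

Final answer: 58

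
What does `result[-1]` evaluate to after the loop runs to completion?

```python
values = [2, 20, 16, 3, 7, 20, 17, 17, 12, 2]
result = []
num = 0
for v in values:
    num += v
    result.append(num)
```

Let's trace through this code step by step.

Initialize: values = [2, 20, 16, 3, 7, 20, 17, 17, 12, 2]
Initialize: result = []
Initialize: num = 0
Entering loop: for v in values:
After iteration 1: v = 2, result = [2], num = 2
After iteration 2: v = 20, result = [2, 22], num = 22
After iteration 3: v = 16, result = [2, 22, 38], num = 38
After iteration 4: v = 3, result = [2, 22, 38, 41], num = 41
After iteration 5: v = 7, result = [2, 22, 38, 41, 48], num = 48
After iteration 6: v = 20, result = [2, 22, 38, 41, 48, 68], num = 68
After iteration 7: v = 17, result = [2, 22, 38, 41, 48, 68, 85], num = 85
After iteration 8: v = 17, result = [2, 22, 38, 41, 48, 68, 85, 102], num = 102
After iteration 9: v = 12, result = [2, 22, 38, 41, 48, 68, 85, 102, 114], num = 114
After iteration 10: v = 2, result = [2, 22, 38, 41, 48, 68, 85, 102, 114, 116], num = 116
Loop ends.
result[-1] = 116

Final answer: 116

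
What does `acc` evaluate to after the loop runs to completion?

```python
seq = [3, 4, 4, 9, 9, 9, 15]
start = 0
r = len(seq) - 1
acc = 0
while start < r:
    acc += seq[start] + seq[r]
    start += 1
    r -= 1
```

Let's trace through this code step by step.

Initialize: seq = [3, 4, 4, 9, 9, 9, 15]
Initialize: start = 0
Initialize: r = 6
Initialize: acc = 0
Entering loop: while start < r:
After iteration 1: start = 1, r = 5, acc = 18
After iteration 2: start = 2, r = 4, acc = 31
After iteration 3: start = 3, r = 3, acc = 44
Loop ends.

Final answer: 44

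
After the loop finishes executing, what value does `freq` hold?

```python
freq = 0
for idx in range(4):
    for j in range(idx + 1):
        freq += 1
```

Let's trace through this code step by step.

Initialize: freq = 0
Entering loop: for idx in range(4):
After iteration 1: idx = 0, freq = 1, j = 0
After iteration 2: idx = 1, freq = 3, j = 1
After iteration 3: idx = 2, freq = 6, j = 2
After iteration 4: idx = 3, freq = 10, j = 3
Loop ends.

Final answer: 10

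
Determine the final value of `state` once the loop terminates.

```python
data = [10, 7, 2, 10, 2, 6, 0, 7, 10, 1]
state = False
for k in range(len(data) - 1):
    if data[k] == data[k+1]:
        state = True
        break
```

Let's trace through this code step by step.

Initialize: data = [10, 7, 2, 10, 2, 6, 0, 7, 10, 1]
Initialize: state = False
Entering loop: for k in range(len(data) - 1):
After iteration 1: k = 0, state = False
After iteration 2: k = 1, state = False
After iteration 3: k = 2, state = False
After iteration 4: k = 3, state = False
After iteration 5: k = 4, state = False
After iteration 6: k = 5, state = False
After iteration 7: k = 6, state = False
After iteration 8: k = 7, state = False
After iteration 9: k = 8, state = False
Loop ends.

Final answer: False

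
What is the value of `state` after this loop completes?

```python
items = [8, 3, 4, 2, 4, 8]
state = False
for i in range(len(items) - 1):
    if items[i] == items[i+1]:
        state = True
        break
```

Let's trace through this code step by step.

Initialize: items = [8, 3, 4, 2, 4, 8]
Initialize: state = False
Entering loop: for i in range(len(items) - 1):
After iteration 1: i = 0, state = False
After iteration 2: i = 1, state = False
After iteration 3: i = 2, state = False
After iteration 4: i = 3, state = False
After iteration 5: i = 4, state = False
Loop ends.

Final answer: False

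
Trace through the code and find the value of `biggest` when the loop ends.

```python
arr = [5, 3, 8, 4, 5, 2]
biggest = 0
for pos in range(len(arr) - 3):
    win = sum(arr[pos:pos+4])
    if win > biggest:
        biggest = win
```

Let's trace through this code step by step.

Initialize: arr = [5, 3, 8, 4, 5, 2]
Initialize: biggest = 0
Entering loop: for pos in range(len(arr) - 3):
After iteration 1: pos = 0, biggest = 20, win = 20
After iteration 2: pos = 1, biggest = 20, win = 20
After iteration 3: pos = 2, biggest = 20, win = 19
Loop ends.

Final answer: 20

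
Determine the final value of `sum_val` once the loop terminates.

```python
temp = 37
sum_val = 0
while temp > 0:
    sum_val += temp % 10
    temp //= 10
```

Let's trace through this code step by step.

Initialize: temp = 37
Initialize: sum_val = 0
Entering loop: while temp > 0:
After iteration 1: temp = 3, sum_val = 7
After iteration 2: temp = 0, sum_val = 10
Loop ends.

Final answer: 10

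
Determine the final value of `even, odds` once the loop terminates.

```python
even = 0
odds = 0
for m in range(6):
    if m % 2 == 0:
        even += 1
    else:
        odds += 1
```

Let's trace through this code step by step.

Initialize: even = 0
Initialize: odds = 0
Entering loop: for m in range(6):
After iteration 1: m = 0, even = 1, odds = 0
After iteration 2: m = 1, even = 1, odds = 1
After iteration 3: m = 2, even = 2, odds = 1
After iteration 4: m = 3, even = 2, odds = 2
After iteration 5: m = 4, even = 3, odds = 2
After iteration 6: m = 5, even = 3, odds = 3
Loop ends.

Final answer: 3, 3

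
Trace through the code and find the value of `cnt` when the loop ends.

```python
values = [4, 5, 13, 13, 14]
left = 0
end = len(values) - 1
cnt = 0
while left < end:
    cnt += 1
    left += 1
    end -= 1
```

Let's trace through this code step by step.

Initialize: values = [4, 5, 13, 13, 14]
Initialize: left = 0
Initialize: end = 4
Initialize: cnt = 0
Entering loop: while left < end:
After iteration 1: left = 1, end = 3, cnt = 1
After iteration 2: left = 2, end = 2, cnt = 2
Loop ends.

Final answer: 2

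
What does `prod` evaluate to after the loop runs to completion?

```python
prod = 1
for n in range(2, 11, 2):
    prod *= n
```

Let's trace through this code step by step.

Initialize: prod = 1
Entering loop: for n in range(2, 11, 2):
After iteration 1: n = 2, prod = 2
After iteration 2: n = 4, prod = 8
After iteration 3: n = 6, prod = 48
After iteration 4: n = 8, prod = 384
After iteration 5: n = 10, prod = 3840
Loop ends.

Final answer: 3840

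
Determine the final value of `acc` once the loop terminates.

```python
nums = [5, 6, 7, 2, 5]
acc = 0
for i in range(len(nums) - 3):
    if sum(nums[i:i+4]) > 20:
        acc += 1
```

Let's trace through this code step by step.

Initialize: nums = [5, 6, 7, 2, 5]
Initialize: acc = 0
Entering loop: for i in range(len(nums) - 3):
After iteration 1: i = 0, acc = 0
After iteration 2: i = 1, acc = 0
Loop ends.

Final answer: 0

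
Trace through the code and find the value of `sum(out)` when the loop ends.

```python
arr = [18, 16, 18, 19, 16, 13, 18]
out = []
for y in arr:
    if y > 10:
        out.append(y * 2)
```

Let's trace through this code step by step.

Initialize: arr = [18, 16, 18, 19, 16, 13, 18]
Initialize: out = []
Entering loop: for y in arr:
After iteration 1: y = 18, out = [36]
After iteration 2: y = 16, out = [36, 32]
After iteration 3: y = 18, out = [36, 32, 36]
After iteration 4: y = 19, out = [36, 32, 36, 38]
After iteration 5: y = 16, out = [36, 32, 36, 38, 32]
After iteration 6: y = 13, out = [36, 32, 36, 38, 32, 26]
After iteration 7: y = 18, out = [36, 32, 36, 38, 32, 26, 36]
Loop ends.
sum(out) = 236

Final answer: 236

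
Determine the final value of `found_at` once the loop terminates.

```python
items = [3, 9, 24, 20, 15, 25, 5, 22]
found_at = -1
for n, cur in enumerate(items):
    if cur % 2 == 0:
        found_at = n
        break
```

Let's trace through this code step by step.

Initialize: items = [3, 9, 24, 20, 15, 25, 5, 22]
Initialize: found_at = -1
Entering loop: for n, cur in enumerate(items):
After iteration 1: n = 0, cur = 3, found_at = -1
After iteration 2: n = 1, cur = 9, found_at = -1
After iteration 3: n = 2, cur = 24, found_at = 2
Loop ends.

Final answer: 2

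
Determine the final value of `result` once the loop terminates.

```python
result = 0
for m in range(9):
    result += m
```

Let's trace through this code step by step.

Initialize: result = 0
Entering loop: for m in range(9):
After iteration 1: m = 0, result = 0
After iteration 2: m = 1, result = 1
After iteration 3: m = 2, result = 3
After iteration 4: m = 3, result = 6
After iteration 5: m = 4, result = 10
After iteration 6: m = 5, result = 15
After iteration 7: m = 6, result = 21
After iteration 8: m = 7, result = 28
After iteration 9: m = 8, result = 36
Loop ends.

Final answer: 36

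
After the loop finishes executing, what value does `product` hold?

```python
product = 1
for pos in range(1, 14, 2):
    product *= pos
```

Let's trace through this code step by step.

Initialize: product = 1
Entering loop: for pos in range(1, 14, 2):
After iteration 1: pos = 1, product = 1
After iteration 2: pos = 3, product = 3
After iteration 3: pos = 5, product = 15
After iteration 4: pos = 7, product = 105
After iteration 5: pos = 9, product = 945
After iteration 6: pos = 11, product = 10395
After iteration 7: pos = 13, product = 135135
Loop ends.

Final answer: 135135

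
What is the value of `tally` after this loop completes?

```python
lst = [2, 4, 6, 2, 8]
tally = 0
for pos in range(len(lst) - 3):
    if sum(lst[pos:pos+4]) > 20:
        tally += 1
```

Let's trace through this code step by step.

Initialize: lst = [2, 4, 6, 2, 8]
Initialize: tally = 0
Entering loop: for pos in range(len(lst) - 3):
After iteration 1: pos = 0, tally = 0
After iteration 2: pos = 1, tally = 0
Loop ends.

Final answer: 0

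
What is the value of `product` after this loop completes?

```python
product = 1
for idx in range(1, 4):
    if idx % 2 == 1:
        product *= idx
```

Let's trace through this code step by step.

Initialize: product = 1
Entering loop: for idx in range(1, 4):
After iteration 1: idx = 1, product = 1
After iteration 2: idx = 2, product = 1
After iteration 3: idx = 3, product = 3
Loop ends.

Final answer: 3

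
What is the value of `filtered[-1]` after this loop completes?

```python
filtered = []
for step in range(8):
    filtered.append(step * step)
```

Let's trace through this code step by step.

Initialize: filtered = []
Entering loop: for step in range(8):
After iteration 1: step = 0, filtered = [0]
After iteration 2: step = 1, filtered = [0, 1]
After iteration 3: step = 2, filtered = [0, 1, 4]
After iteration 4: step = 3, filtered = [0, 1, 4, 9]
After iteration 5: step = 4, filtered = [0, 1, 4, 9, 16]
After iteration 6: step = 5, filtered = [0, 1, 4, 9, 16, 25]
After iteration 7: step = 6, filtered = [0, 1, 4, 9, 16, 25, 36]
After iteration 8: step = 7, filtered = [0, 1, 4, 9, 16, 25, 36, 49]
Loop ends.
filtered[-1] = 49

Final answer: 49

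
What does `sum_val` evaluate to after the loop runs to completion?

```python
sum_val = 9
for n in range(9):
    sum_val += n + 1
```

Let's trace through this code step by step.

Initialize: sum_val = 9
Entering loop: for n in range(9):
After iteration 1: n = 0, sum_val = 10
After iteration 2: n = 1, sum_val = 12
After iteration 3: n = 2, sum_val = 15
After iteration 4: n = 3, sum_val = 19
After iteration 5: n = 4, sum_val = 24
After iteration 6: n = 5, sum_val = 30
After iteration 7: n = 6, sum_val = 37
After iteration 8: n = 7, sum_val = 45
After iteration 9: n = 8, sum_val = 54
Loop ends.

Final answer: 54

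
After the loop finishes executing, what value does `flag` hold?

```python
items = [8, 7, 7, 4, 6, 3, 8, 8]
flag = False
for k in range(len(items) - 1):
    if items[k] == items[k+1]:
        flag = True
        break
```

Let's trace through this code step by step.

Initialize: items = [8, 7, 7, 4, 6, 3, 8, 8]
Initialize: flag = False
Entering loop: for k in range(len(items) - 1):
After iteration 1: k = 0, flag = False
After iteration 2: k = 1, flag = True
Loop ends.

Final answer: True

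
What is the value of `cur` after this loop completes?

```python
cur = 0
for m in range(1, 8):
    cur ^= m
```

Let's trace through this code step by step.

Initialize: cur = 0
Entering loop: for m in range(1, 8):
After iteration 1: m = 1, cur = 1
After iteration 2: m = 2, cur = 3
After iteration 3: m = 3, cur = 0
After iteration 4: m = 4, cur = 4
After iteration 5: m = 5, cur = 1
After iteration 6: m = 6, cur = 7
After iteration 7: m = 7, cur = 0
Loop ends.

Final answer: 0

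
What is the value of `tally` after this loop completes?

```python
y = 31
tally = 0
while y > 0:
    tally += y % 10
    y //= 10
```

Let's trace through this code step by step.

Initialize: y = 31
Initialize: tally = 0
Entering loop: while y > 0:
After iteration 1: y = 3, tally = 1
After iteration 2: y = 0, tally = 4
Loop ends.

Final answer: 4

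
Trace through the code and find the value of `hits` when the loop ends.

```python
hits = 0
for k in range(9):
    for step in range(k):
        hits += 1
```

Let's trace through this code step by step.

Initialize: hits = 0
Entering loop: for k in range(9):
After iteration 1: k = 0, hits = 0
After iteration 2: k = 1, hits = 1, step = 0
After iteration 3: k = 2, hits = 3, step = 1
After iteration 4: k = 3, hits = 6, step = 2
After iteration 5: k = 4, hits = 10, step = 3
After iteration 6: k = 5, hits = 15, step = 4
After iteration 7: k = 6, hits = 21, step = 5
After iteration 8: k = 7, hits = 28, step = 6
After iteration 9: k = 8, hits = 36, step = 7
Loop ends.

Final answer: 36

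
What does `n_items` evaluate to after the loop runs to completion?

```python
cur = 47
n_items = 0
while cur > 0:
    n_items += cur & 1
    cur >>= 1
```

Let's trace through this code step by step.

Initialize: cur = 47
Initialize: n_items = 0
Entering loop: while cur > 0:
After iteration 1: cur = 23, n_items = 1
After iteration 2: cur = 11, n_items = 2
After iteration 3: cur = 5, n_items = 3
After iteration 4: cur = 2, n_items = 4
After iteration 5: cur = 1, n_items = 4
After iteration 6: cur = 0, n_items = 5
Loop ends.

Final answer: 5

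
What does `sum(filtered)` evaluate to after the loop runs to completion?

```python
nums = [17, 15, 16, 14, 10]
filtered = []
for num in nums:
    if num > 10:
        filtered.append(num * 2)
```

Let's trace through this code step by step.

Initialize: nums = [17, 15, 16, 14, 10]
Initialize: filtered = []
Entering loop: for num in nums:
After iteration 1: num = 17, filtered = [34]
After iteration 2: num = 15, filtered = [34, 30]
After iteration 3: num = 16, filtered = [34, 30, 32]
After iteration 4: num = 14, filtered = [34, 30, 32, 28]
After iteration 5: num = 10, filtered = [34, 30, 32, 28]
Loop ends.
sum(filtered) = 124

Final answer: 124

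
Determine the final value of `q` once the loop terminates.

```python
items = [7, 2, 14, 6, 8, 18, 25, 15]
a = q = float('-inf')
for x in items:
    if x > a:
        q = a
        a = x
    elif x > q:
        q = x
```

Let's trace through this code step by step.

Initialize: items = [7, 2, 14, 6, 8, 18, 25, 15]
Initialize: a = -inf
Initialize: q = -inf
Entering loop: for x in items:
After iteration 1: x = 7, a = 7, q = -inf
After iteration 2: x = 2, a = 7, q = 2
After iteration 3: x = 14, a = 14, q = 7
After iteration 4: x = 6, a = 14, q = 7
After iteration 5: x = 8, a = 14, q = 8
After iteration 6: x = 18, a = 18, q = 14
After iteration 7: x = 25, a = 25, q = 18
After iteration 8: x = 15, a = 25, q = 18
Loop ends.

Final answer: 18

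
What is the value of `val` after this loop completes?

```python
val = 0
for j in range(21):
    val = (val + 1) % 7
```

Let's trace through this code step by step.

Initialize: val = 0
Entering loop: for j in range(21):
After iteration 1: j = 0, val = 1
After iteration 2: j = 1, val = 2
After iteration 3: j = 2, val = 3
After iteration 4: j = 3, val = 4
After iteration 5: j = 4, val = 5
After iteration 6: j = 5, val = 6
After iteration 7: j = 6, val = 0
After iteration 8: j = 7, val = 1
After iteration 9: j = 8, val = 2
After iteration 10: j = 9, val = 3
After iteration 11: j = 10, val = 4
After iteration 12: j = 11, val = 5
After iteration 13: j = 12, val = 6
After iteration 14: j = 13, val = 0
After iteration 15: j = 14, val = 1
After iteration 16: j = 15, val = 2
After iteration 17: j = 16, val = 3
After iteration 18: j = 17, val = 4
After iteration 19: j = 18, val = 5
After iteration 20: j = 19, val = 6
After iteration 21: j = 20, val = 0
Loop ends.

Final answer: 0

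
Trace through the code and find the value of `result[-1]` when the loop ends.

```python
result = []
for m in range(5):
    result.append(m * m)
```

Let's trace through this code step by step.

Initialize: result = []
Entering loop: for m in range(5):
After iteration 1: m = 0, result = [0]
After iteration 2: m = 1, result = [0, 1]
After iteration 3: m = 2, result = [0, 1, 4]
After iteration 4: m = 3, result = [0, 1, 4, 9]
After iteration 5: m = 4, result = [0, 1, 4, 9, 16]
Loop ends.
result[-1] = 16

Final answer: 16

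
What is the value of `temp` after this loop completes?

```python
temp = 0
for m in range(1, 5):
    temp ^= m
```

Let's trace through this code step by step.

Initialize: temp = 0
Entering loop: for m in range(1, 5):
After iteration 1: m = 1, temp = 1
After iteration 2: m = 2, temp = 3
After iteration 3: m = 3, temp = 0
After iteration 4: m = 4, temp = 4
Loop ends.

Final answer: 4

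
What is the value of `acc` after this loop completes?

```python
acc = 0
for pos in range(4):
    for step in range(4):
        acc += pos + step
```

Let's trace through this code step by step.

Initialize: acc = 0
Entering loop: for pos in range(4):
After iteration 1: pos = 0, acc = 6
After iteration 2: pos = 1, acc = 16
After iteration 3: pos = 2, acc = 30
After iteration 4: pos = 3, acc = 48
Loop ends.

Final answer: 48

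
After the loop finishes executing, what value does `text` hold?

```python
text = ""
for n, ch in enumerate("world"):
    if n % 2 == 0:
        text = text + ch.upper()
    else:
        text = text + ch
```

Let's trace through this code step by step.

Initialize: text = ''
Entering loop: for n, ch in enumerate("world"):
After iteration 1: n = 0, ch = 'w', text = 'W'
After iteration 2: n = 1, ch = 'o', text = 'Wo'
After iteration 3: n = 2, ch = 'r', text = 'WoR'
After iteration 4: n = 3, ch = 'l', text = 'WoRl'
After iteration 5: n = 4, ch = 'd', text = 'WoRlD'
Loop ends.

Final answer: 'WoRlD'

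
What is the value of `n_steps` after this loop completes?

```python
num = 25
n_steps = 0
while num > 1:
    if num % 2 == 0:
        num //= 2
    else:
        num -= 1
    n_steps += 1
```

Let's trace through this code step by step.

Initialize: num = 25
Initialize: n_steps = 0
Entering loop: while num > 1:
After iteration 1: num = 24, n_steps = 1
After iteration 2: num = 12, n_steps = 2
After iteration 3: num = 6, n_steps = 3
After iteration 4: num = 3, n_steps = 4
After iteration 5: num = 2, n_steps = 5
After iteration 6: num = 1, n_steps = 6
Loop ends.

Final answer: 6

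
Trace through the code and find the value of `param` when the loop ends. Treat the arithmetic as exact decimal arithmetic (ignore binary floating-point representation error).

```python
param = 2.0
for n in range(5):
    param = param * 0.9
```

Let's trace through this code step by step.

Initialize: param = 2.0
Entering loop: for n in range(5):
After iteration 1: n = 0, param = 1.8
After iteration 2: n = 1, param = 1.62
After iteration 3: n = 2, param = 1.458
After iteration 4: n = 3, param = 1.3122
After iteration 5: n = 4, param = 1.18098
Loop ends.

Final answer: 1.18098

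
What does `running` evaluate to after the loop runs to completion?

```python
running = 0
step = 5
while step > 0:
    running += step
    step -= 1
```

Let's trace through this code step by step.

Initialize: running = 0
Initialize: step = 5
Entering loop: while step > 0:
After iteration 1: running = 5, step = 4
After iteration 2: running = 9, step = 3
After iteration 3: running = 12, step = 2
After iteration 4: running = 14, step = 1
After iteration 5: running = 15, step = 0
Loop ends.

Final answer: 15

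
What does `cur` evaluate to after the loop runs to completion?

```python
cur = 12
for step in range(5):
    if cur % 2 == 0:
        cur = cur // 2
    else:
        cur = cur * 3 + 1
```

Let's trace through this code step by step.

Initialize: cur = 12
Entering loop: for step in range(5):
After iteration 1: step = 0, cur = 6
After iteration 2: step = 1, cur = 3
After iteration 3: step = 2, cur = 10
After iteration 4: step = 3, cur = 5
After iteration 5: step = 4, cur = 16
Loop ends.

Final answer: 16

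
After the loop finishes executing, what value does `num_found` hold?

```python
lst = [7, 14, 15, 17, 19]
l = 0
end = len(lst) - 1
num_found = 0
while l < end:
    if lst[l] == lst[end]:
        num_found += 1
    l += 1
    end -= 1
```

Let's trace through this code step by step.

Initialize: lst = [7, 14, 15, 17, 19]
Initialize: l = 0
Initialize: end = 4
Initialize: num_found = 0
Entering loop: while l < end:
After iteration 1: l = 1, end = 3, num_found = 0
After iteration 2: l = 2, end = 2, num_found = 0
Loop ends.

Final answer: 0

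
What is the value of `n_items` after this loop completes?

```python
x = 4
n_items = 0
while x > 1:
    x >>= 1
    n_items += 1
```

Let's trace through this code step by step.

Initialize: x = 4
Initialize: n_items = 0
Entering loop: while x > 1:
After iteration 1: x = 2, n_items = 1
After iteration 2: x = 1, n_items = 2
Loop ends.

Final answer: 2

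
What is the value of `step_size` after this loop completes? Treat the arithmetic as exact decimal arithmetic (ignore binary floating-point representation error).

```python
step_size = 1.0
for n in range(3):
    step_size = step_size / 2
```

Let's trace through this code step by step.

Initialize: step_size = 1.0
Entering loop: for n in range(3):
After iteration 1: n = 0, step_size = 0.5
After iteration 2: n = 1, step_size = 0.25
After iteration 3: n = 2, step_size = 0.125
Loop ends.

Final answer: 0.125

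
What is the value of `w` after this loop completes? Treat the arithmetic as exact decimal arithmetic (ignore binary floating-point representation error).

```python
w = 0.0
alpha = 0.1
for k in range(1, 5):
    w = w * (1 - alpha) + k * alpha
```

Let's trace through this code step by step.

Initialize: w = 0.0
Initialize: alpha = 0.1
Entering loop: for k in range(1, 5):
After iteration 1: k = 1, w = 0.1
After iteration 2: k = 2, w = 0.29
After iteration 3: k = 3, w = 0.561
After iteration 4: k = 4, w = 0.9049
Loop ends.

Final answer: 0.9049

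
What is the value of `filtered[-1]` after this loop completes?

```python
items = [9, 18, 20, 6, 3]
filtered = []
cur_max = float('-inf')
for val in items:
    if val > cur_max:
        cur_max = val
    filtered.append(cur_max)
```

Let's trace through this code step by step.

Initialize: items = [9, 18, 20, 6, 3]
Initialize: filtered = []
Initialize: cur_max = -inf
Entering loop: for val in items:
After iteration 1: val = 9, filtered = [9], cur_max = 9
After iteration 2: val = 18, filtered = [9, 18], cur_max = 18
After iteration 3: val = 20, filtered = [9, 18, 20], cur_max = 20
After iteration 4: val = 6, filtered = [9, 18, 20, 20], cur_max = 20
After iteration 5: val = 3, filtered = [9, 18, 20, 20, 20], cur_max = 20
Loop ends.
filtered[-1] = 20

Final answer: 20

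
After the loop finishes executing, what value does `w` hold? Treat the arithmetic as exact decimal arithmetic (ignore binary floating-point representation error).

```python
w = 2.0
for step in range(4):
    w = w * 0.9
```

Let's trace through this code step by step.

Initialize: w = 2.0
Entering loop: for step in range(4):
After iteration 1: step = 0, w = 1.8
After iteration 2: step = 1, w = 1.62
After iteration 3: step = 2, w = 1.458
After iteration 4: step = 3, w = 1.3122
Loop ends.

Final answer: 1.3122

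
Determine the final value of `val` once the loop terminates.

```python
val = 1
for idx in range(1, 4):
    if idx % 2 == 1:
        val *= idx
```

Let's trace through this code step by step.

Initialize: val = 1
Entering loop: for idx in range(1, 4):
After iteration 1: idx = 1, val = 1
After iteration 2: idx = 2, val = 1
After iteration 3: idx = 3, val = 3
Loop ends.

Final answer: 3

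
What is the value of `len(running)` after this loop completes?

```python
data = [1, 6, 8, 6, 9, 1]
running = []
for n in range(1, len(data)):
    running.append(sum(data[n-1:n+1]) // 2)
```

Let's trace through this code step by step.

Initialize: data = [1, 6, 8, 6, 9, 1]
Initialize: running = []
Entering loop: for n in range(1, len(data)):
After iteration 1: n = 1, running = [3]
After iteration 2: n = 2, running = [3, 7]
After iteration 3: n = 3, running = [3, 7, 7]
After iteration 4: n = 4, running = [3, 7, 7, 7]
After iteration 5: n = 5, running = [3, 7, 7, 7, 5]
Loop ends.
len(running) = 5

Final answer: 5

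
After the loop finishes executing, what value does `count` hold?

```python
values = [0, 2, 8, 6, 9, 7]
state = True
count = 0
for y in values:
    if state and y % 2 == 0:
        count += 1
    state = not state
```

Let's trace through this code step by step.

Initialize: values = [0, 2, 8, 6, 9, 7]
Initialize: state = True
Initialize: count = 0
Entering loop: for y in values:
After iteration 1: y = 0, state = False, count = 1
After iteration 2: y = 2, state = True, count = 1
After iteration 3: y = 8, state = False, count = 2
After iteration 4: y = 6, state = True, count = 2
After iteration 5: y = 9, state = False, count = 2
After iteration 6: y = 7, state = True, count = 2
Loop ends.

Final answer: 2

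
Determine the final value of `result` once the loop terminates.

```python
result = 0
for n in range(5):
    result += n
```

Let's trace through this code step by step.

Initialize: result = 0
Entering loop: for n in range(5):
After iteration 1: n = 0, result = 0
After iteration 2: n = 1, result = 1
After iteration 3: n = 2, result = 3
After iteration 4: n = 3, result = 6
After iteration 5: n = 4, result = 10
Loop ends.

Final answer: 10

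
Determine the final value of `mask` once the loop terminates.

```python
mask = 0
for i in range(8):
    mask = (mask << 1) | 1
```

Let's trace through this code step by step.

Initialize: mask = 0
Entering loop: for i in range(8):
After iteration 1: i = 0, mask = 1
After iteration 2: i = 1, mask = 3
After iteration 3: i = 2, mask = 7
After iteration 4: i = 3, mask = 15
After iteration 5: i = 4, mask = 31
After iteration 6: i = 5, mask = 63
After iteration 7: i = 6, mask = 127
After iteration 8: i = 7, mask = 255
Loop ends.

Final answer: 255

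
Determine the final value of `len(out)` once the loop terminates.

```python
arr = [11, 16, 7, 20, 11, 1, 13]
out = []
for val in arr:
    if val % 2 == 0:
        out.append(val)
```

Let's trace through this code step by step.

Initialize: arr = [11, 16, 7, 20, 11, 1, 13]
Initialize: out = []
Entering loop: for val in arr:
After iteration 1: val = 11, out = []
After iteration 2: val = 16, out = [16]
After iteration 3: val = 7, out = [16]
After iteration 4: val = 20, out = [16, 20]
After iteration 5: val = 11, out = [16, 20]
After iteration 6: val = 1, out = [16, 20]
After iteration 7: val = 13, out = [16, 20]
Loop ends.
len(out) = 2

Final answer: 2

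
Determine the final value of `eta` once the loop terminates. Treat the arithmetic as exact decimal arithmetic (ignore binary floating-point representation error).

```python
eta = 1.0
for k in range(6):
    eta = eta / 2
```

Let's trace through this code step by step.

Initialize: eta = 1.0
Entering loop: for k in range(6):
After iteration 1: k = 0, eta = 0.5
After iteration 2: k = 1, eta = 0.25
After iteration 3: k = 2, eta = 0.125
After iteration 4: k = 3, eta = 0.0625
After iteration 5: k = 4, eta = 0.03125
After iteration 6: k = 5, eta = 0.015625
Loop ends.

Final answer: 0.015625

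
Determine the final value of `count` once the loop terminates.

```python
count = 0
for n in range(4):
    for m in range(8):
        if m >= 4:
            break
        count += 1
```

Let's trace through this code step by step.

Initialize: count = 0
Entering loop: for n in range(4):
After iteration 1: n = 0, count = 4
After iteration 2: n = 1, count = 8
After iteration 3: n = 2, count = 12
After iteration 4: n = 3, count = 16
Loop ends.

Final answer: 16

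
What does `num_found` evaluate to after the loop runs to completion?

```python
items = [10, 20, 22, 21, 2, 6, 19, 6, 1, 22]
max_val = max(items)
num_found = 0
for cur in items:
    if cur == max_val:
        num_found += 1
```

Let's trace through this code step by step.

Initialize: items = [10, 20, 22, 21, 2, 6, 19, 6, 1, 22]
Initialize: max_val = 22
Initialize: num_found = 0
Entering loop: for cur in items:
After iteration 1: cur = 10, num_found = 0
After iteration 2: cur = 20, num_found = 0
After iteration 3: cur = 22, num_found = 1
After iteration 4: cur = 21, num_found = 1
After iteration 5: cur = 2, num_found = 1
After iteration 6: cur = 6, num_found = 1
After iteration 7: cur = 19, num_found = 1
After iteration 8: cur = 6, num_found = 1
After iteration 9: cur = 1, num_found = 1
After iteration 10: cur = 22, num_found = 2
Loop ends.

Final answer: 2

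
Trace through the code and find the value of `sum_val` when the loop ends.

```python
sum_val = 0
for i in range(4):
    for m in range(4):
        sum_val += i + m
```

Let's trace through this code step by step.

Initialize: sum_val = 0
Entering loop: for i in range(4):
After iteration 1: i = 0, sum_val = 6
After iteration 2: i = 1, sum_val = 16
After iteration 3: i = 2, sum_val = 30
After iteration 4: i = 3, sum_val = 48
Loop ends.

Final answer: 48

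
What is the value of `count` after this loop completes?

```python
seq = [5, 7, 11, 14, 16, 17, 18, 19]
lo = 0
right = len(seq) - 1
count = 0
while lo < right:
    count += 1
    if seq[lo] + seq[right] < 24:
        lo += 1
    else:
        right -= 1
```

Let's trace through this code step by step.

Initialize: seq = [5, 7, 11, 14, 16, 17, 18, 19]
Initialize: lo = 0
Initialize: right = 7
Initialize: count = 0
Entering loop: while lo < right:
After iteration 1: lo = 0, right = 6, count = 1
After iteration 2: lo = 1, right = 6, count = 2
After iteration 3: lo = 1, right = 5, count = 3
After iteration 4: lo = 1, right = 4, count = 4
After iteration 5: lo = 2, right = 4, count = 5
After iteration 6: lo = 2, right = 3, count = 6
After iteration 7: lo = 2, right = 2, count = 7
Loop ends.

Final answer: 7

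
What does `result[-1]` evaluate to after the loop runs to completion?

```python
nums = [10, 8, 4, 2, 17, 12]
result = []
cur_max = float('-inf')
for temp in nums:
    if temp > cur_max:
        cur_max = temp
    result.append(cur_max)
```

Let's trace through this code step by step.

Initialize: nums = [10, 8, 4, 2, 17, 12]
Initialize: result = []
Initialize: cur_max = -inf
Entering loop: for temp in nums:
After iteration 1: temp = 10, result = [10], cur_max = 10
After iteration 2: temp = 8, result = [10, 10], cur_max = 10
After iteration 3: temp = 4, result = [10, 10, 10], cur_max = 10
After iteration 4: temp = 2, result = [10, 10, 10, 10], cur_max = 10
After iteration 5: temp = 17, result = [10, 10, 10, 10, 17], cur_max = 17
After iteration 6: temp = 12, result = [10, 10, 10, 10, 17, 17], cur_max = 17
Loop ends.
result[-1] = 17

Final answer: 17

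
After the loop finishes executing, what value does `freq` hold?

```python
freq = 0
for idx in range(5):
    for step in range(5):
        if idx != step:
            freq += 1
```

Let's trace through this code step by step.

Initialize: freq = 0
Entering loop: for idx in range(5):
After iteration 1: idx = 0, freq = 4
After iteration 2: idx = 1, freq = 8
After iteration 3: idx = 2, freq = 12
After iteration 4: idx = 3, freq = 16
After iteration 5: idx = 4, freq = 20
Loop ends.

Final answer: 20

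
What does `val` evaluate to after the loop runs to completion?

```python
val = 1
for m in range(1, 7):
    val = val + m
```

Let's trace through this code step by step.

Initialize: val = 1
Entering loop: for m in range(1, 7):
After iteration 1: m = 1, val = 2
After iteration 2: m = 2, val = 4
After iteration 3: m = 3, val = 7
After iteration 4: m = 4, val = 11
After iteration 5: m = 5, val = 16
After iteration 6: m = 6, val = 22
Loop ends.

Final answer: 22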